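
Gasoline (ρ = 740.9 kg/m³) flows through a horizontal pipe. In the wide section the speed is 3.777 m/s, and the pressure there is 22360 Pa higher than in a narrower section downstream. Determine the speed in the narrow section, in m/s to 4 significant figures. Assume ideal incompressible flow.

v₂ = 8.639 m/s

Horizontal Bernoulli: P₁ + ½ρv₁² = P₂ + ½ρv₂², so v₂² = v₁² + 2(P₁ − P₂)/ρ.
v₂ = √(3.777² + 2·22360/740.9) = √(14.27 + 60.36) = 8.639 m/s.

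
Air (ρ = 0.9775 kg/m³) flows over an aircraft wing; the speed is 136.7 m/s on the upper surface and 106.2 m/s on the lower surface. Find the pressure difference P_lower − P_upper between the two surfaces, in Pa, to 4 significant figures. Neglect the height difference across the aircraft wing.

The pressure is lower where the speed is higher: ΔP = ½ρ(v_up² − v_low²).
ΔP = ½·0.9775·(136.7² − 106.2²) = 3621 Pa.

ΔP ≈ 3621 Pa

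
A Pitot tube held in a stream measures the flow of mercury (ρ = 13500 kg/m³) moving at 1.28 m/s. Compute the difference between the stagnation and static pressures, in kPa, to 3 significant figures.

Bernoulli between the free stream and the stagnation point: ½ρv² = P_stag − P_static.
ΔP = ½·13500·1.28² = 11100 Pa.

11.1 kPa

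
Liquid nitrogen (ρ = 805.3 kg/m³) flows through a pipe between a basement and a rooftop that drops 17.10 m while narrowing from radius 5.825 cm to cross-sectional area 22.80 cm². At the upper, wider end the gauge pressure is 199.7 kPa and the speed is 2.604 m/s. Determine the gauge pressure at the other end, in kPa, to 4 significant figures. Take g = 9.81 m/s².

277.8 kPa

The volume flow rate is constant, so v₂ = (A₁/A₂)v₁ = (106.6/22.80)·2.604 = 12.17 m/s.
Bernoulli: P₁ + ½ρv₁² + ρg h₁ = P₂ + ½ρv₂² + ρg h₂, so P₂ = P₁ + ½ρ(v₁² − v₂²) − ρg(h₂ − h₁).
P₂ = 199700 + ½·805.3·(2.604² − 12.17²) − 805.3·9.81·(−17.10) = 199700 + (-56950) − (-135100) = 277800 Pa.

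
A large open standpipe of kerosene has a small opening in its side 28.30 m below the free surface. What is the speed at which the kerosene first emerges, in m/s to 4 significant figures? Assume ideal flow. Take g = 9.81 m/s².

The surface is effectively still and both ends are open, so ½v² = gh and v = √(2·9.81·28.30) = 23.56 m/s.

v = 23.56 m/s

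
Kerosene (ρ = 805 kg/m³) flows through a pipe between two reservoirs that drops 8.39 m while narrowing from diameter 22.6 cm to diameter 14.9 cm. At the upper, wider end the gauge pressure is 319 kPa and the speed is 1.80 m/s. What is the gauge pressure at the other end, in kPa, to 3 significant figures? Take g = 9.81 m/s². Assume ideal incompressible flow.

The volume flow rate is constant, so v₂ = (A₁/A₂)v₁ = (401/174)·1.80 = 4.14 m/s.
Bernoulli: P₁ + ½ρv₁² + ρg h₁ = P₂ + ½ρv₂² + ρg h₂, so P₂ = P₁ + ½ρ(v₁² − v₂²) − ρg(h₂ − h₁).
P₂ = 319000 + ½·805·(1.80² − 4.14²) − 805·9.81·(−8.39) = 319000 + (-5600) − (-66300) = 380000 Pa.

P₂ = 380 kPa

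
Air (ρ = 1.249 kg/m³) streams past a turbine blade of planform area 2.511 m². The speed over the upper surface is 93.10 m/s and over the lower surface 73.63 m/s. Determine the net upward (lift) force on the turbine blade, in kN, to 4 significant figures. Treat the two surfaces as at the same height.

F ≈ 5.090 kN

From P + ½ρv² = const at equal height, P_low − P_up = ½ρ(v_up² − v_low²).
ΔP = ½·1.249·(93.10² − 73.63²) = 2027 Pa.
Lift = ΔP · A = 2027 × 2.511 = 5090 N.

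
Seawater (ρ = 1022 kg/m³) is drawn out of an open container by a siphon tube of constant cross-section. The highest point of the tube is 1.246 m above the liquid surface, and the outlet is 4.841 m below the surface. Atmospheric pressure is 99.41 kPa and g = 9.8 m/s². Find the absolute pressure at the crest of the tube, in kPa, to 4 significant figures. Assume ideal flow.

Bernoulli surface→outlet gives ½v² = g·h_out, so v = √(2·9.8·4.841) = 9.741 m/s.
The bore is uniform, so the speed at the crest is the same v. Bernoulli surface→crest: P_atm = P_top + ½ρv² + ρg·h_top.
P_top = 99410 − ½·1022·9.741² − 1022·9.8·1.246 = 38450 Pa.

P_top ≈ 38.45 kPa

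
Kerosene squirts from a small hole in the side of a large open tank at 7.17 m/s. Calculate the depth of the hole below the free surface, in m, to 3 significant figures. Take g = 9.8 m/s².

h = 2.62 m

Torricelli: v = √(2gh), so h = v²/(2g).
h = 7.17²/(2·9.8) = 51.4/19.60 = 2.62 m.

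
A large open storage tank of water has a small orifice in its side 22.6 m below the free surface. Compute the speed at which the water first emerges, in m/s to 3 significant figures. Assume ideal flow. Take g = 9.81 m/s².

Bernoulli from surface to hole (P equal, v_surface ≈ 0): v = √(2gh) = √(2×9.81×22.6) = 21.1 m/s.

v = 21.1 m/s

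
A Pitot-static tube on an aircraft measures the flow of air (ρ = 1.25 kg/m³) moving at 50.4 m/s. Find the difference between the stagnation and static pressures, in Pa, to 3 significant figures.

ΔP = 1590 Pa

Bernoulli between the free stream and the stagnation point: ½ρv² = P_stag − P_static.
ΔP = ½·1.25·50.4² = 1590 Pa.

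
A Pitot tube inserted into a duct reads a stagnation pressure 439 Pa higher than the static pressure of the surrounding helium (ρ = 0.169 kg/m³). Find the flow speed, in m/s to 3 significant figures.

v = 72.1 m/s

At the stagnation point the flow is brought to rest, so Bernoulli gives P_stag − P_static = ½ρv².
v = √(2ΔP/ρ) = √(2·439/0.169) = 72.1 m/s.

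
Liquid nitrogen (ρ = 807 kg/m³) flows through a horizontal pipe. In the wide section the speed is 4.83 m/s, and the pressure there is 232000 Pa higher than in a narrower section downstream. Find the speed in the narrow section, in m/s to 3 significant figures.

v₂ = 24.5 m/s

With h₁ = h₂, rearranging Bernoulli gives v₂ = √(v₁² + 2ΔP/ρ).
v₂ = √(4.83² + 2·232000/807) = √(23.3 + 575) = 24.5 m/s.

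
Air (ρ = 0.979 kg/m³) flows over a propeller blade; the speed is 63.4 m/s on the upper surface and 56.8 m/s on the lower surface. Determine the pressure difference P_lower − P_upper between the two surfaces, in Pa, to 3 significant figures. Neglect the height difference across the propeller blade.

With negligible Δh, P + ½ρv² is constant, so P_low − P_up = ½ρ(v_up² − v_low²).
ΔP = ½·0.979·(63.4² − 56.8²) = 388 Pa.

ΔP ≈ 388 Pa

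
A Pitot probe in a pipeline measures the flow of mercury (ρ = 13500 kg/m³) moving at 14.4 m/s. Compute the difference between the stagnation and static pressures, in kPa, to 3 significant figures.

Bernoulli between the free stream and the stagnation point: ½ρv² = P_stag − P_static.
ΔP = ½·13500·14.4² = 1400000 Pa.

ΔP ≈ 1400 kPa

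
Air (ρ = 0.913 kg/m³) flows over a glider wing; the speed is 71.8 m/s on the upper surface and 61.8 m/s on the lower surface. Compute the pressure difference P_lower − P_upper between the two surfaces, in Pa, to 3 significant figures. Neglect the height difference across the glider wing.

ΔP = 610 Pa

Bernoulli (same height): P_lower − P_upper = ½ρ(v_upper² − v_lower²).
ΔP = ½·0.913·(71.8² − 61.8²) = 610 Pa.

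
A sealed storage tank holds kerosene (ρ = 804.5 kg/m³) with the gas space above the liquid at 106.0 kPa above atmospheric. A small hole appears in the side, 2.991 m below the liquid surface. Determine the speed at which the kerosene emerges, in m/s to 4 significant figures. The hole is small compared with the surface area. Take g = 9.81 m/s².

Take point 1 at the surface (v₁ ≈ 0) and point 2 at the hole (at atmospheric pressure). Bernoulli: P₁ + ρg h = P_atm + ½ρv₂².
With P₁ − P_atm = 106000 Pa, v₂ = √(2gh + 2ΔP/ρ) = √(2·9.81·2.991 + 2·106000/804.5) = 17.95 m/s.

v ≈ 17.95 m/s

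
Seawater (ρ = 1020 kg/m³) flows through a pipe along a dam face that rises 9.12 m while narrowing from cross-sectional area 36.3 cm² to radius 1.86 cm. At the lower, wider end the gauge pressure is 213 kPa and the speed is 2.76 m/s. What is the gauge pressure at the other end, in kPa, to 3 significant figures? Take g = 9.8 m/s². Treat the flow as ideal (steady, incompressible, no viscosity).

P₂ ≈ 82.4 kPa

By continuity, v₂ = v₁·A₁/A₂ = 2.76·(36.3/10.9) = 9.22 m/s.
Energy conservation along the streamline gives P₂ = P₁ − ½ρ(v₂² − v₁²) − ρg(h₂ − h₁).
P₂ = 213000 + ½·1020·(2.76² − 9.22²) − 1020·9.8·(+9.12) = 213000 + (-39500) − (91200) = 82400 Pa.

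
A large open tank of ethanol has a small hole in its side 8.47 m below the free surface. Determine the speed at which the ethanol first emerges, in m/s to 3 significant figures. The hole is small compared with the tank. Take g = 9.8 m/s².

Torricelli's result v = √(2gh) gives v = √(2·9.8·8.47) = 12.9 m/s.

v ≈ 12.9 m/s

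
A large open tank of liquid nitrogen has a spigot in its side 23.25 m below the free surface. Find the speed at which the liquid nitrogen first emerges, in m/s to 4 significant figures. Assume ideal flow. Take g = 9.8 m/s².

Torricelli's result v = √(2gh) gives v = √(2·9.8·23.25) = 21.35 m/s.

v ≈ 21.35 m/s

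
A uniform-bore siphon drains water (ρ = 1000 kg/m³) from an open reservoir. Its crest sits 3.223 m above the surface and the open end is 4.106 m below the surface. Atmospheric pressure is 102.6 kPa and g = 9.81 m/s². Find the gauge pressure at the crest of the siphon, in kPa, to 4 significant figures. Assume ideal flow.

-71.90 kPa

The outlet speed comes from Torricelli: v = √(2g·4.106) = 8.976 m/s.
Continuity keeps v the same throughout the tube; from surface to crest, P_atm + 0 = P_top + ½ρv² + ρg·h_top.
P_top = 102600 − ½·1000·8.976² − 1000·9.81·3.223 = 30700 Pa. So P_gauge = P_top − P_atm = -71900 Pa.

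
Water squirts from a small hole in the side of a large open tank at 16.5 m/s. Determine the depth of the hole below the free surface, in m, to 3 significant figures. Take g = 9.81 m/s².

h ≈ 13.9 m

Torricelli: v = √(2gh), so h = v²/(2g).
h = 16.5²/(2·9.81) = 272/19.62 = 13.9 m.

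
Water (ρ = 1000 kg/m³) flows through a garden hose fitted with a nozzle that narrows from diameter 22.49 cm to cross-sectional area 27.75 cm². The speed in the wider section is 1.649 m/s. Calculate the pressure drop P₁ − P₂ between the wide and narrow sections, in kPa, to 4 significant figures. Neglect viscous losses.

277.3 kPa

Continuity gives A₁v₁ = A₂v₂, so v₂ = (397.3 cm²)/(27.75 cm²) × 1.649 m/s = 23.61 m/s.
With no height change, Bernoulli's equation is P₁ + ½ρv₁² = P₂ + ½ρv₂².
P₁ − P₂ = ½·1000·(23.61² − 1.649²) = ½·1000·554.5 = 277300 Pa.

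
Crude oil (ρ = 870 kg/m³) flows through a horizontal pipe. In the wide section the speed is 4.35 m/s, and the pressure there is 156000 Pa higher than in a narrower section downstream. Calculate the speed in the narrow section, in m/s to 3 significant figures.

Along the level pipe P + ½ρv² is conserved, hence v₂² = v₁² + 2(P₁ − P₂)/ρ.
v₂ = √(4.35² + 2·156000/870) = √(18.9 + 359) = 19.4 m/s.

19.4 m/s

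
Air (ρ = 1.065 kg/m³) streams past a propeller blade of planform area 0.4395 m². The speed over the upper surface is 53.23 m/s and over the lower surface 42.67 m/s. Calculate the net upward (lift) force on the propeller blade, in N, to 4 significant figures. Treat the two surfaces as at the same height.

With equal heights on the two surfaces, Bernoulli gives P_lower − P_upper = ½ρ(v_upper² − v_lower²).
ΔP = ½·1.065·(53.23² − 42.67²) = 539.3 Pa.
Lift = ΔP · A = 539.3 × 0.4395 = 237.0 N.

F ≈ 237.0 N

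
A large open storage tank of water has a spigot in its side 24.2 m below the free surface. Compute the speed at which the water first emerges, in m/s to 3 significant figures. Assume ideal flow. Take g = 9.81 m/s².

v = 21.8 m/s

Bernoulli from surface to hole (P equal, v_surface ≈ 0): v = √(2gh) = √(2×9.81×24.2) = 21.8 m/s.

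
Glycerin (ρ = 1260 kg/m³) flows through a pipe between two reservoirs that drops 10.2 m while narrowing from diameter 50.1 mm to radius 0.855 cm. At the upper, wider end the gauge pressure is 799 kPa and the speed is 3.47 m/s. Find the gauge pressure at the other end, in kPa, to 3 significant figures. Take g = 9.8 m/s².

The volume flow rate is constant, so v₂ = (A₁/A₂)v₁ = (19.7/2.30)·3.47 = 29.8 m/s.
Energy conservation along the streamline gives P₂ = P₁ − ½ρ(v₂² − v₁²) − ρg(h₂ − h₁).
P₂ = 799000 + ½·1260·(3.47² − 29.8²) − 1260·9.8·(−10.2) = 799000 + (-551000) − (-126000) = 374000 Pa.

374 kPa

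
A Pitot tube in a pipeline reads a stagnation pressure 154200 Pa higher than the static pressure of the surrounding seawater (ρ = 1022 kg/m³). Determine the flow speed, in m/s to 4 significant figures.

v ≈ 17.37 m/s

The dynamic pressure equals the rise in static pressure at the stagnation point: ΔP = ½ρv².
v = √(2ΔP/ρ) = √(2·154200/1022) = 17.37 m/s.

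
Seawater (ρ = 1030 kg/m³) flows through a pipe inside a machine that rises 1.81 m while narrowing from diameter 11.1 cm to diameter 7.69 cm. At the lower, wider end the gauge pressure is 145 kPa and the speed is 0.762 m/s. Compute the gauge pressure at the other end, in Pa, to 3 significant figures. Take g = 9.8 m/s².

Continuity gives A₁v₁ = A₂v₂, so v₂ = (96.8 cm²)/(46.4 cm²) × 0.762 m/s = 1.59 m/s.
Bernoulli: P₁ + ½ρv₁² + ρg h₁ = P₂ + ½ρv₂² + ρg h₂, so P₂ = P₁ + ½ρ(v₁² − v₂²) − ρg(h₂ − h₁).
P₂ = 145000 + ½·1030·(0.762² − 1.59²) − 1030·9.8·(+1.81) = 145000 + (-999) − (18300) = 126000 Pa.

P₂ ≈ 126000 Pa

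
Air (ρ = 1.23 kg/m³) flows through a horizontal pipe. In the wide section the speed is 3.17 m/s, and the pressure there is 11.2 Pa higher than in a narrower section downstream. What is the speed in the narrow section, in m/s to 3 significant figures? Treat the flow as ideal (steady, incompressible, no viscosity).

Horizontal Bernoulli: P₁ + ½ρv₁² = P₂ + ½ρv₂², so v₂² = v₁² + 2(P₁ − P₂)/ρ.
v₂ = √(3.17² + 2·11.2/1.23) = √(10.0 + 18.2) = 5.32 m/s.

v₂ ≈ 5.32 m/s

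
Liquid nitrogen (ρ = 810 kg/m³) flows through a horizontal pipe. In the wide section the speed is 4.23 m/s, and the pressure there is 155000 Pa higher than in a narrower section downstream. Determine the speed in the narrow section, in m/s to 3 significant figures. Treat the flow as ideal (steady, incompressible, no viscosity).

Along the level pipe P + ½ρv² is conserved, hence v₂² = v₁² + 2(P₁ − P₂)/ρ.
v₂ = √(4.23² + 2·155000/810) = √(17.9 + 383) = 20.0 m/s.

v₂ = 20.0 m/s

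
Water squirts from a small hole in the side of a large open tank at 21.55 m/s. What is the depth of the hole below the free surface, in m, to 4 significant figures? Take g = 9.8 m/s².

h ≈ 23.69 m

For a small hole in a large open tank, ½v² = gh, giving h = v²/(2g).
h = 21.55²/(2·9.8) = 464.4/19.60 = 23.69 m.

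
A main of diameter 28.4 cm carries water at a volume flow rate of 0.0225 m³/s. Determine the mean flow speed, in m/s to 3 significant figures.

Q = 0.0225 m³/s = 0.0225 m³/s.
v = Q/A = 0.0225 / 0.0633 = 0.355 m/s.

v ≈ 0.355 m/s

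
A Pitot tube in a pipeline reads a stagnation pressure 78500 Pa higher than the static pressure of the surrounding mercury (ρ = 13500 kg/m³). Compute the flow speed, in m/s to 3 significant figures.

v ≈ 3.41 m/s

Bernoulli between the free stream and the stagnation point: ½ρv² = P_stag − P_static.
v = √(2ΔP/ρ) = √(2·78500/13500) = 3.41 m/s.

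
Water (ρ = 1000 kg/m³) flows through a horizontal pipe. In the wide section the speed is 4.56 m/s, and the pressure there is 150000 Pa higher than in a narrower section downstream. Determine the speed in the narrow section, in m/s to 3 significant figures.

With h₁ = h₂, rearranging Bernoulli gives v₂ = √(v₁² + 2ΔP/ρ).
v₂ = √(4.56² + 2·150000/1000) = √(20.8 + 300) = 17.9 m/s.

v₂ = 17.9 m/s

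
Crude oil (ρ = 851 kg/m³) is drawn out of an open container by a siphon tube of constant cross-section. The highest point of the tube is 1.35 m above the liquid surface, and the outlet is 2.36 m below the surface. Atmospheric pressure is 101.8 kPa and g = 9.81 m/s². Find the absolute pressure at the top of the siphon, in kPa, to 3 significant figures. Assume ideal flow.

70.8 kPa

The outlet speed comes from Torricelli: v = √(2g·2.36) = 6.80 m/s.
The bore is uniform, so the speed at the crest is the same v. Bernoulli surface→crest: P_atm = P_top + ½ρv² + ρg·h_top.
P_top = 101800 − ½·851·6.80² − 851·9.81·1.35 = 70800 Pa.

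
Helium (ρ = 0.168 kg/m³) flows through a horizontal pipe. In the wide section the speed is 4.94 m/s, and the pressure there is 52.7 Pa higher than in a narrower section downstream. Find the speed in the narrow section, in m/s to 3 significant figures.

Horizontal Bernoulli: P₁ + ½ρv₁² = P₂ + ½ρv₂², so v₂² = v₁² + 2(P₁ − P₂)/ρ.
v₂ = √(4.94² + 2·52.7/0.168) = √(24.4 + 627) = 25.5 m/s.

25.5 m/s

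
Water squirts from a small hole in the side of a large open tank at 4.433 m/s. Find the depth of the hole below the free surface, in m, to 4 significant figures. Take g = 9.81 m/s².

Inverting v = √(2gh) gives h = v² / 2g.
h = 4.433²/(2·9.81) = 19.65/19.62 = 1.002 m.

h ≈ 1.002 m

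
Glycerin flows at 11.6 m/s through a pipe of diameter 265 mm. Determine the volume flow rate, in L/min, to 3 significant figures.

Q ≈ 38400 L/min

Q = A·v = 0.0552 m² × 11.6 m/s = 0.640 m³/s.
Converting: 0.640 m³/s × 60000 = 38400 L/min.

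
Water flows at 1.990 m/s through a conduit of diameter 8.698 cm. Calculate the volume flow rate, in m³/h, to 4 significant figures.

42.57 m³/h

Q = A·v = 0.005942 m² × 1.990 m/s = 0.01182 m³/s.
Converting: 0.01182 m³/s × 3600 = 42.57 m³/h.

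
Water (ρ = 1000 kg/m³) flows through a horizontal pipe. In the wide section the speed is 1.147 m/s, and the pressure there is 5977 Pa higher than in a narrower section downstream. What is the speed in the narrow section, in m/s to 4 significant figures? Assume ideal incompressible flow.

Horizontal Bernoulli: P₁ + ½ρv₁² = P₂ + ½ρv₂², so v₂² = v₁² + 2(P₁ − P₂)/ρ.
v₂ = √(1.147² + 2·5977/1000) = √(1.316 + 11.95) = 3.643 m/s.

v₂ = 3.643 m/s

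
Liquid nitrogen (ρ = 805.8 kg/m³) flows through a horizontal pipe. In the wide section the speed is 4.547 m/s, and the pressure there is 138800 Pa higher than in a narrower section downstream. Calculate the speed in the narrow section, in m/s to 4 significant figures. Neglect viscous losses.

Horizontal Bernoulli: P₁ + ½ρv₁² = P₂ + ½ρv₂², so v₂² = v₁² + 2(P₁ − P₂)/ρ.
v₂ = √(4.547² + 2·138800/805.8) = √(20.68 + 344.5) = 19.11 m/s.

v₂ = 19.11 m/s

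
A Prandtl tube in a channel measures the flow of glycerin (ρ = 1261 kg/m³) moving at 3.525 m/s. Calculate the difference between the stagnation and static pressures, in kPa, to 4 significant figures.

At the stagnation point the flow is brought to rest, so Bernoulli gives P_stag − P_static = ½ρv².
ΔP = ½·1261·3.525² = 7834 Pa.

ΔP ≈ 7.834 kPa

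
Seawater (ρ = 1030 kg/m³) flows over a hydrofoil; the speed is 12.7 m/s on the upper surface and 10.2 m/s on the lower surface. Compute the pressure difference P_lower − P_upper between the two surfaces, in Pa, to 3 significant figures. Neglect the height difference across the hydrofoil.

Bernoulli (same height): P_lower − P_upper = ½ρ(v_upper² − v_lower²).
ΔP = ½·1030·(12.7² − 10.2²) = 29500 Pa.

ΔP = 29500 Pa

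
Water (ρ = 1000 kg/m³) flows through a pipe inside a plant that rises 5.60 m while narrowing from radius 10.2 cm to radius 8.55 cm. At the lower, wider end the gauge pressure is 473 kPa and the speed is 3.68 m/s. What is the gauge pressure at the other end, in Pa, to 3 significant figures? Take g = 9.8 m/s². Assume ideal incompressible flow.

P₂ ≈ 411000 Pa

Mass conservation (A₁v₁ = A₂v₂) gives v₂ = 3.68 × 327/230 = 5.24 m/s.
Energy conservation along the streamline gives P₂ = P₁ − ½ρ(v₂² − v₁²) − ρg(h₂ − h₁).
P₂ = 473000 + ½·1000·(3.68² − 5.24²) − 1000·9.8·(+5.60) = 473000 + (-6940) − (54900) = 411000 Pa.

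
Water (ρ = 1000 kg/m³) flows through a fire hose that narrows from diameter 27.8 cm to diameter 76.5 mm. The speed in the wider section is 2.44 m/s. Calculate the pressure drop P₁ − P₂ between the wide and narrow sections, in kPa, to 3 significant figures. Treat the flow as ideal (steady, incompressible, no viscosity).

ΔP = 516 kPa

Mass conservation (A₁v₁ = A₂v₂) gives v₂ = 2.44 × 607/46.0 = 32.2 m/s.
Along the horizontal streamline, P + ½ρv² is constant.
P₁ − P₂ = ½·1000·(32.2² − 2.44²) = ½·1000·1030 = 516000 Pa.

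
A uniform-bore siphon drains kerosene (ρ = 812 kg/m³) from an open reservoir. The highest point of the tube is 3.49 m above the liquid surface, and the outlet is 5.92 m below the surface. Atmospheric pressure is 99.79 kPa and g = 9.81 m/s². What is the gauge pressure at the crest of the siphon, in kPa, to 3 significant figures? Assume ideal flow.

P_gauge ≈ -75.0 kPa

Bernoulli surface→outlet gives ½v² = g·h_out, so v = √(2·9.81·5.92) = 10.8 m/s.
Continuity keeps v the same throughout the tube; from surface to crest, P_atm + 0 = P_top + ½ρv² + ρg·h_top.
P_top = 99790 − ½·812·10.8² − 812·9.81·3.49 = 24800 Pa. So P_gauge = P_top − P_atm = -75000 Pa.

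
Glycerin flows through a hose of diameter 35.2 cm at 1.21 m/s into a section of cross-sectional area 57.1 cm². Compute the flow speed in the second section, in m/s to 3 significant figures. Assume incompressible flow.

20.6 m/s

Mass conservation (A₁v₁ = A₂v₂) gives v₂ = 1.21 × 973/57.1 = 20.6 m/s.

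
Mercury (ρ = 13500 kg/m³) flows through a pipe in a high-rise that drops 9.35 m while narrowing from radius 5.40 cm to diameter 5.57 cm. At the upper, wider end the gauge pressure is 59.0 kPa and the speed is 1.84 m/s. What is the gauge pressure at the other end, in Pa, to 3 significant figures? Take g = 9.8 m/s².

P₂ ≈ 996000 Pa

Mass conservation (A₁v₁ = A₂v₂) gives v₂ = 1.84 × 91.6/24.4 = 6.92 m/s.
Bernoulli: P₁ + ½ρv₁² + ρg h₁ = P₂ + ½ρv₂² + ρg h₂, so P₂ = P₁ + ½ρ(v₁² − v₂²) − ρg(h₂ − h₁).
P₂ = 59000 + ½·13500·(1.84² − 6.92²) − 13500·9.8·(−9.35) = 59000 + (-300000) − (-1240000) = 996000 Pa.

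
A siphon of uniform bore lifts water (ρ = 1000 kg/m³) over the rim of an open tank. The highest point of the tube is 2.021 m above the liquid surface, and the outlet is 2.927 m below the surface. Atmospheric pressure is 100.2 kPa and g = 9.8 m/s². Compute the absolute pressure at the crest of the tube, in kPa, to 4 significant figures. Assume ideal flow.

Bernoulli surface→outlet gives ½v² = g·h_out, so v = √(2·9.8·2.927) = 7.574 m/s.
Continuity keeps v the same throughout the tube; from surface to crest, P_atm + 0 = P_top + ½ρv² + ρg·h_top.
P_top = 100200 − ½·1000·7.574² − 1000·9.8·2.021 = 51710 Pa.

51.71 kPa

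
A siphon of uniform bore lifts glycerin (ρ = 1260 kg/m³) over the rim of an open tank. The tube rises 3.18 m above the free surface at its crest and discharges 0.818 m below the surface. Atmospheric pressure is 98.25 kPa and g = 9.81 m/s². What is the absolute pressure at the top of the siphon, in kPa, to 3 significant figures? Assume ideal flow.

The outlet speed comes from Torricelli: v = √(2g·0.818) = 4.01 m/s.
Continuity keeps v the same throughout the tube; from surface to crest, P_atm + 0 = P_top + ½ρv² + ρg·h_top.
P_top = 98250 − ½·1260·4.01² − 1260·9.81·3.18 = 48800 Pa.

48.8 kPa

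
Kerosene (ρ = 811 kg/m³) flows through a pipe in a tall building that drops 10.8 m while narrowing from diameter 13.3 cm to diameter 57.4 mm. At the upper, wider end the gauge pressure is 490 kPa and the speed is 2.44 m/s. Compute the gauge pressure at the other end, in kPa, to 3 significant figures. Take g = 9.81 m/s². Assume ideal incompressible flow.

P₂ = 509 kPa

By continuity, v₂ = v₁·A₁/A₂ = 2.44·(139/25.9) = 13.1 m/s.
Applying Bernoulli between the two ends and solving for P₂: P₂ = P₁ + ½ρ(v₁² − v₂²) − ρgΔh.
P₂ = 490000 + ½·811·(2.44² − 13.1²) − 811·9.81·(−10.8) = 490000 + (-67200) − (-85900) = 509000 Pa.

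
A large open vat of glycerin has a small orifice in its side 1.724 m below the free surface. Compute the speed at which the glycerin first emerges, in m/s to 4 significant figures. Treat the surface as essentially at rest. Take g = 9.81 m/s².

v ≈ 5.816 m/s

The surface is effectively still and both ends are open, so ½v² = gh and v = √(2·9.81·1.724) = 5.816 m/s.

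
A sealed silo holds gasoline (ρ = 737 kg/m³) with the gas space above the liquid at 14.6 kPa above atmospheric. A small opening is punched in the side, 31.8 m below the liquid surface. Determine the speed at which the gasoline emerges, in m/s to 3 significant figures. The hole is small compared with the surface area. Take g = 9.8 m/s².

Take point 1 at the surface (v₁ ≈ 0) and point 2 at the hole (at atmospheric pressure). Bernoulli: P₁ + ρg h = P_atm + ½ρv₂².
With P₁ − P_atm = 14600 Pa, v₂ = √(2gh + 2ΔP/ρ) = √(2·9.8·31.8 + 2·14600/737) = 25.7 m/s.

v ≈ 25.7 m/s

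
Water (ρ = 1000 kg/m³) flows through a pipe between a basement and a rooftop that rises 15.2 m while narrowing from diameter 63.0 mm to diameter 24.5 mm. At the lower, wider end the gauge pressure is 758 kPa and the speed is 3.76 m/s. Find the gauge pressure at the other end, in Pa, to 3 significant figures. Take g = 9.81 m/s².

Continuity gives A₁v₁ = A₂v₂, so v₂ = (31.2 cm²)/(4.71 cm²) × 3.76 m/s = 24.9 m/s.
Applying Bernoulli between the two ends and solving for P₂: P₂ = P₁ + ½ρ(v₁² − v₂²) − ρgΔh.
P₂ = 758000 + ½·1000·(3.76² − 24.9²) − 1000·9.81·(+15.2) = 758000 + (-302000) − (149000) = 307000 Pa.

307000 Pa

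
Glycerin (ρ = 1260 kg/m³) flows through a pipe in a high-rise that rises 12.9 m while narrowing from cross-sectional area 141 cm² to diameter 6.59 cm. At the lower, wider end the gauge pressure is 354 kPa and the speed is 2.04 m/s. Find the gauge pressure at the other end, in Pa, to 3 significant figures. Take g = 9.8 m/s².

P₂ = 153000 Pa

Mass conservation (A₁v₁ = A₂v₂) gives v₂ = 2.04 × 141/34.1 = 8.43 m/s.
Applying Bernoulli between the two ends and solving for P₂: P₂ = P₁ + ½ρ(v₁² − v₂²) − ρgΔh.
P₂ = 354000 + ½·1260·(2.04² − 8.43²) − 1260·9.8·(+12.9) = 354000 + (-42200) − (159000) = 153000 Pa.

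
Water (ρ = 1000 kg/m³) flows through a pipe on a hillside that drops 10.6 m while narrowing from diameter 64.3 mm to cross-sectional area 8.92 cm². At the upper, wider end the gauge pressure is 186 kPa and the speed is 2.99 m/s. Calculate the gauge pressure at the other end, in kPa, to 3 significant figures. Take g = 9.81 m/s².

Mass conservation (A₁v₁ = A₂v₂) gives v₂ = 2.99 × 32.5/8.92 = 10.9 m/s.
Bernoulli: P₁ + ½ρv₁² + ρg h₁ = P₂ + ½ρv₂² + ρg h₂, so P₂ = P₁ + ½ρ(v₁² − v₂²) − ρg(h₂ − h₁).
P₂ = 186000 + ½·1000·(2.99² − 10.9²) − 1000·9.81·(−10.6) = 186000 + (-54800) − (-104000) = 235000 Pa.

P₂ ≈ 235 kPa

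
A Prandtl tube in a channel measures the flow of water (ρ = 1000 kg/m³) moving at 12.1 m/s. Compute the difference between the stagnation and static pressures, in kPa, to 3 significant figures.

73.2 kPa

Bernoulli between the free stream and the stagnation point: ½ρv² = P_stag − P_static.
ΔP = ½·1000·12.1² = 73200 Pa.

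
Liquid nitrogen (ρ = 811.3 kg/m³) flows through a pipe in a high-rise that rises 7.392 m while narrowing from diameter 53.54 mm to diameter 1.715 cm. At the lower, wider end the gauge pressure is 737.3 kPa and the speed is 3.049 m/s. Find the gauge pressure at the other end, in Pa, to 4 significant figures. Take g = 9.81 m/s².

Continuity gives A₁v₁ = A₂v₂, so v₂ = (22.51 cm²)/(2.310 cm²) × 3.049 m/s = 29.72 m/s.
Applying Bernoulli between the two ends and solving for P₂: P₂ = P₁ + ½ρ(v₁² − v₂²) − ρgΔh.
P₂ = 737300 + ½·811.3·(3.049² − 29.72²) − 811.3·9.81·(+7.392) = 737300 + (-354400) − (58830) = 324000 Pa.

324000 Pa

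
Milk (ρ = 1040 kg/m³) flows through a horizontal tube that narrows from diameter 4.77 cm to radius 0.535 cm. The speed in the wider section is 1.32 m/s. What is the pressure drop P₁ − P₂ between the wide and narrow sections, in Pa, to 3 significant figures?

ΔP ≈ 357000 Pa

By continuity, v₂ = v₁·A₁/A₂ = 1.32·(17.9/0.899) = 26.2 m/s.
Bernoulli (h₁ = h₂): P₁ − P₂ = ½ρ(v₂² − v₁²).
P₁ − P₂ = ½·1040·(26.2² − 1.32²) = ½·1040·686 = 357000 Pa.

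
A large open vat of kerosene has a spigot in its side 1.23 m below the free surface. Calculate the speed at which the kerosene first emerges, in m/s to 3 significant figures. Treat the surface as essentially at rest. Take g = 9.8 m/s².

Bernoulli from surface to hole (P equal, v_surface ≈ 0): v = √(2gh) = √(2×9.8×1.23) = 4.91 m/s.

4.91 m/s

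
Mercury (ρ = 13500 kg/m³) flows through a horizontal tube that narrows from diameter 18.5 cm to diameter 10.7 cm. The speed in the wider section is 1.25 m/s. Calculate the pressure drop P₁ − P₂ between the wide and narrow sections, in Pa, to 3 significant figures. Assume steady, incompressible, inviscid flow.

Mass conservation (A₁v₁ = A₂v₂) gives v₂ = 1.25 × 269/89.9 = 3.74 m/s.
The pipe is horizontal, so Bernoulli reduces to P₁ + ½ρv₁² = P₂ + ½ρv₂².
P₁ − P₂ = ½·13500·(3.74² − 1.25²) = ½·13500·12.4 = 83700 Pa.

ΔP ≈ 83700 Pa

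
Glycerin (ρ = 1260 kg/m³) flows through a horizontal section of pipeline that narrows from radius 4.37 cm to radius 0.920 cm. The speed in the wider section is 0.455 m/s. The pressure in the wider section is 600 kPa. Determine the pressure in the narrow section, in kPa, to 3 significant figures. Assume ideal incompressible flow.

Mass conservation (A₁v₁ = A₂v₂) gives v₂ = 0.455 × 60.0/2.66 = 10.3 m/s.
Along the horizontal streamline, P + ½ρv² is constant.
P₂ = P₁ − ½ρ(v₂² − v₁²) = 600000 − ½·1260·(10.3² − 0.455²) = 600000 − 66300 = 534000 Pa.

534 kPa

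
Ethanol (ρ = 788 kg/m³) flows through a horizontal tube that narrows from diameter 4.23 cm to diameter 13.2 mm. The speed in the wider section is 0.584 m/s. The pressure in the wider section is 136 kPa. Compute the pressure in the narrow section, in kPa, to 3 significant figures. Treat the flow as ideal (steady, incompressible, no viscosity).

122 kPa

The volume flow rate is constant, so v₂ = (A₁/A₂)v₁ = (14.1/1.37)·0.584 = 6.00 m/s.
With no height change, Bernoulli's equation is P₁ + ½ρv₁² = P₂ + ½ρv₂².
P₂ = P₁ − ½ρ(v₂² − v₁²) = 136000 − ½·788·(6.00² − 0.584²) = 136000 − 14000 = 122000 Pa.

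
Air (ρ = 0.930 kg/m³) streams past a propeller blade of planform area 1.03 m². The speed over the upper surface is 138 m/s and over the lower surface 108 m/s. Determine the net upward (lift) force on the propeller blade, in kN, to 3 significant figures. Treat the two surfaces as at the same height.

From P + ½ρv² = const at equal height, P_low − P_up = ½ρ(v_up² − v_low²).
ΔP = ½·0.930·(138² − 108²) = 3430 Pa.
Lift = ΔP · A = 3430 × 1.03 = 3530 N.

F = 3.53 kN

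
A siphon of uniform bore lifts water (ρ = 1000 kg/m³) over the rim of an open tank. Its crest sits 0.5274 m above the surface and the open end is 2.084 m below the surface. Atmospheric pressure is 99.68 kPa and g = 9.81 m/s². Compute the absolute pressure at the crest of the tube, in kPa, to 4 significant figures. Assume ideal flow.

The outlet speed comes from Torricelli: v = √(2g·2.084) = 6.394 m/s.
With constant cross-section the crest speed equals v; applying Bernoulli from the surface up to the crest, P_top = P_atm − ½ρv² − ρg·h_top.
P_top = 99680 − ½·1000·6.394² − 1000·9.81·0.5274 = 74060 Pa.

P_top ≈ 74.06 kPa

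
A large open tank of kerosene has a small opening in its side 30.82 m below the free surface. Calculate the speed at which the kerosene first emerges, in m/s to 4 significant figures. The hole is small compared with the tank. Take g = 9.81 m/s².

v ≈ 24.59 m/s

The surface is effectively still and both ends are open, so ½v² = gh and v = √(2·9.81·30.82) = 24.59 m/s.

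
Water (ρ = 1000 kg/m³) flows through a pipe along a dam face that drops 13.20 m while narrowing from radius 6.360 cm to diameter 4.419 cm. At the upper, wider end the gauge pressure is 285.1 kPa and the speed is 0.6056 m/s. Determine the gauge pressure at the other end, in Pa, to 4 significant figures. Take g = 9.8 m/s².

P₂ = 402100 Pa

The volume flow rate is constant, so v₂ = (A₁/A₂)v₁ = (127.1/15.34)·0.6056 = 5.018 m/s.
Energy conservation along the streamline gives P₂ = P₁ − ½ρ(v₂² − v₁²) − ρg(h₂ − h₁).
P₂ = 285100 + ½·1000·(0.6056² − 5.018²) − 1000·9.8·(−13.20) = 285100 + (-12410) − (-129400) = 402100 Pa.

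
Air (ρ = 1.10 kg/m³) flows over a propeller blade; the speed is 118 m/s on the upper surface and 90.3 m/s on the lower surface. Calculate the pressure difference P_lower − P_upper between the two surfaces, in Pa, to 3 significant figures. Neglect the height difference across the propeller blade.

ΔP ≈ 3170 Pa

The pressure is lower where the speed is higher: ΔP = ½ρ(v_up² − v_low²).
ΔP = ½·1.10·(118² − 90.3²) = 3170 Pa.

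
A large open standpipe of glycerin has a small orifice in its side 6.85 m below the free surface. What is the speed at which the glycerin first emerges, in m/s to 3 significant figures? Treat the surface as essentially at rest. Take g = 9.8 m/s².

Bernoulli from surface to hole (P equal, v_surface ≈ 0): v = √(2gh) = √(2×9.8×6.85) = 11.6 m/s.

v ≈ 11.6 m/s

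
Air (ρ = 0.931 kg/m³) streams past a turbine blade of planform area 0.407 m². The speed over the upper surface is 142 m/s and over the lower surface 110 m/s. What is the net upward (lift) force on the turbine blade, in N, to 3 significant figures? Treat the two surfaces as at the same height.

1530 N

With equal heights on the two surfaces, Bernoulli gives P_lower − P_upper = ½ρ(v_upper² − v_lower²).
ΔP = ½·0.931·(142² − 110²) = 3750 Pa.
Lift = ΔP · A = 3750 × 0.407 = 1530 N.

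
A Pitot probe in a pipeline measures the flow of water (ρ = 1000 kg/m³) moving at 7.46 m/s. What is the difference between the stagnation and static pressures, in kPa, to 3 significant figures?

Bernoulli between the free stream and the stagnation point: ½ρv² = P_stag − P_static.
ΔP = ½·1000·7.46² = 27800 Pa.

ΔP = 27.8 kPa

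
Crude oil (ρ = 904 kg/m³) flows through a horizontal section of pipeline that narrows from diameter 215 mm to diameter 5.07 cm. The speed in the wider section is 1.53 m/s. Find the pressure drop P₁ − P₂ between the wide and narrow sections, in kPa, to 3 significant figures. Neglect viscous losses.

ΔP ≈ 341 kPa

The volume flow rate is constant, so v₂ = (A₁/A₂)v₁ = (363/20.2)·1.53 = 27.5 m/s.
Along the horizontal streamline, P + ½ρv² is constant.
P₁ − P₂ = ½·904·(27.5² − 1.53²) = ½·904·755 = 341000 Pa.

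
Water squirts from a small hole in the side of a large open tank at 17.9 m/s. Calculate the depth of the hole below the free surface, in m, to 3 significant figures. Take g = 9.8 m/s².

h ≈ 16.3 m

For a small hole in a large open tank, ½v² = gh, giving h = v²/(2g).
h = 17.9²/(2·9.8) = 320/19.60 = 16.3 m.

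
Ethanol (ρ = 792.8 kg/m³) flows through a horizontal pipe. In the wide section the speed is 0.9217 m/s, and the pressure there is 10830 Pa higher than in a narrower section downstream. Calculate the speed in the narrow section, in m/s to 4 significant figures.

v₂ ≈ 5.308 m/s

Along the level pipe P + ½ρv² is conserved, hence v₂² = v₁² + 2(P₁ − P₂)/ρ.
v₂ = √(0.9217² + 2·10830/792.8) = √(0.8495 + 27.32) = 5.308 m/s.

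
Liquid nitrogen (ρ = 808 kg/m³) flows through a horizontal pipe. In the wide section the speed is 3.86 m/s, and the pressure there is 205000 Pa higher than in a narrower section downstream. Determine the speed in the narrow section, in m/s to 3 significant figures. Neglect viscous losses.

Horizontal Bernoulli: P₁ + ½ρv₁² = P₂ + ½ρv₂², so v₂² = v₁² + 2(P₁ − P₂)/ρ.
v₂ = √(3.86² + 2·205000/808) = √(14.9 + 507) = 22.9 m/s.

v₂ ≈ 22.9 m/s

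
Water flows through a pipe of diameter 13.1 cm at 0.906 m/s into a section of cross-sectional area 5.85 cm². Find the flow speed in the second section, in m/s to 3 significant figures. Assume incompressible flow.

v₂ = 20.9 m/s

Continuity gives A₁v₁ = A₂v₂, so v₂ = (135 cm²)/(5.85 cm²) × 0.906 m/s = 20.9 m/s.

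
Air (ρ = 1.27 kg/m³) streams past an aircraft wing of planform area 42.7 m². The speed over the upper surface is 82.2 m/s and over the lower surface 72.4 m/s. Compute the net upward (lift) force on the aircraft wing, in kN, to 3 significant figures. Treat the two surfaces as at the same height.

With equal heights on the two surfaces, Bernoulli gives P_lower − P_upper = ½ρ(v_upper² − v_lower²).
ΔP = ½·1.27·(82.2² − 72.4²) = 962 Pa.
Lift = ΔP · A = 962 × 42.7 = 41100 N.

F = 41.1 kN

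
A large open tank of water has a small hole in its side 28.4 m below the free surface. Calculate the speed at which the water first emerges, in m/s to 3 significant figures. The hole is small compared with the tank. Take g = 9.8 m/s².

The surface is effectively still and both ends are open, so ½v² = gh and v = √(2·9.8·28.4) = 23.6 m/s.

v ≈ 23.6 m/s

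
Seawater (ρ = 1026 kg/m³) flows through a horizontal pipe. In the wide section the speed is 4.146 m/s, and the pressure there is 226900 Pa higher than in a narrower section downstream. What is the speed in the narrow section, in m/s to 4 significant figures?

With h₁ = h₂, rearranging Bernoulli gives v₂ = √(v₁² + 2ΔP/ρ).
v₂ = √(4.146² + 2·226900/1026) = √(17.19 + 442.3) = 21.44 m/s.

v₂ ≈ 21.44 m/s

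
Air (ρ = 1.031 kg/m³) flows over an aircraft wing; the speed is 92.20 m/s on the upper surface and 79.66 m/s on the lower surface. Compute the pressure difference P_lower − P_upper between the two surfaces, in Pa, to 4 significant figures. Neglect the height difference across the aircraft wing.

Bernoulli (same height): P_lower − P_upper = ½ρ(v_upper² − v_lower²).
ΔP = ½·1.031·(92.20² − 79.66²) = 1111 Pa.

ΔP ≈ 1111 Pa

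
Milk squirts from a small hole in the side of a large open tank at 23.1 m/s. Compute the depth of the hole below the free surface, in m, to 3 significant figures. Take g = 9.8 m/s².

27.2 m

Inverting v = √(2gh) gives h = v² / 2g.
h = 23.1²/(2·9.8) = 534/19.60 = 27.2 m.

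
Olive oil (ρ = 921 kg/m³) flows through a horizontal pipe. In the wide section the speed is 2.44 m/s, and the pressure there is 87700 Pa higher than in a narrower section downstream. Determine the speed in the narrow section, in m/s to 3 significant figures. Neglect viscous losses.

Horizontal Bernoulli: P₁ + ½ρv₁² = P₂ + ½ρv₂², so v₂² = v₁² + 2(P₁ − P₂)/ρ.
v₂ = √(2.44² + 2·87700/921) = √(5.95 + 190) = 14.0 m/s.

v₂ ≈ 14.0 m/s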